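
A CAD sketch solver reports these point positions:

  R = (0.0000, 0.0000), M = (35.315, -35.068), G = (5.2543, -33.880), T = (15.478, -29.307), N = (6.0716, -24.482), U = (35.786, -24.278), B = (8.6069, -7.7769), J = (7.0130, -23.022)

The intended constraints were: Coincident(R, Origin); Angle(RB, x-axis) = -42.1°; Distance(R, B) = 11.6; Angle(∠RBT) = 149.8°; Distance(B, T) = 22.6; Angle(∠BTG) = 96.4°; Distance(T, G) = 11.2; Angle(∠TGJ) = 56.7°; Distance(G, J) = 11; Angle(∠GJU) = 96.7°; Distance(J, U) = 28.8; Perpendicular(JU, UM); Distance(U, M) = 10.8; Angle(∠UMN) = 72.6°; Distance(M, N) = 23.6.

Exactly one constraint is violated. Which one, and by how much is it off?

Distance(M, N) = 23.6 — off by 7.50.

R = (0.00, 0.00) ✓; RB at -42.10° ✓; |RB| = 11.60 ✓; ∠RBT = 149.8° ✓; |BT| = 22.60 ✓; ∠BTG = 96.40° ✓; |TG| = 11.20 ✓; ∠TGJ = 56.70° ✓; |GJ| = 11.00 ✓; ∠GJU = 96.70° ✓; |JU| = 28.80 ✓; ∠(JU, UM) = 90.00° ✓; |UM| = 10.80 ✓; ∠UMN = 72.60° ✓; |MN| = 31.10 ✗.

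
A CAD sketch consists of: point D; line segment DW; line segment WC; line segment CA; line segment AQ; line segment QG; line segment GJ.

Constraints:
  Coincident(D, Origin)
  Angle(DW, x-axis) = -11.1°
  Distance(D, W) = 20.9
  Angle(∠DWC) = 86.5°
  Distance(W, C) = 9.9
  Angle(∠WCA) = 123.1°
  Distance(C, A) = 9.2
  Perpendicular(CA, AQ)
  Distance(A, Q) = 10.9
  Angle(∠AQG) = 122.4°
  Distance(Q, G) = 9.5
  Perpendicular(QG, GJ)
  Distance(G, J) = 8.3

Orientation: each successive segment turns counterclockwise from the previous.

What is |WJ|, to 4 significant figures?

2.246

D is at the origin; DW runs at -11.1° with length 20.9, so W = (20.51, -4.024). ∠DWC = 86.5° gives WC at 82.40° from the x-axis; with |WC| = 9.9, C = (21.82, 5.789). ∠WCA = 123.1° gives CA at 139.3° from the x-axis; with |CA| = 9.2, A = (14.84, 11.79). CA is perpendicular to AQ, so AQ runs at -130.7°; with |AQ| = 10.9, Q = (7.736, 3.525). ∠AQG = 122.4° gives QG at -73.10° from the x-axis; with |QG| = 9.5, G = (10.50, -5.565). QG is perpendicular to GJ, so GJ runs at 16.90°; with |GJ| = 8.3, J = (18.44, -3.152). Then |WJ| = |J − W| = 2.246.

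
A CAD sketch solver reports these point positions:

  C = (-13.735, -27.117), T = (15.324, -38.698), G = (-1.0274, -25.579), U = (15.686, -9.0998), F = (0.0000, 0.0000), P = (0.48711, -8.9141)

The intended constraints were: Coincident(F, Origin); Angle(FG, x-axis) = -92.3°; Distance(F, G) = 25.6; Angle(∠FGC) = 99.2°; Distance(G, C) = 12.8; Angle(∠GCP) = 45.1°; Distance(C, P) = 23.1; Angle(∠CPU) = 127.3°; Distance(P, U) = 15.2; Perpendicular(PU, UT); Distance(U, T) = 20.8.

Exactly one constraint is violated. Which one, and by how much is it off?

Distance(U, T) = 20.8 — off by 8.80.

F = (0.00, 0.00) ✓; FG at -92.30° ✓; |FG| = 25.60 ✓; ∠FGC = 99.20° ✓; |GC| = 12.80 ✓; ∠GCP = 45.10° ✓; |CP| = 23.10 ✓; ∠CPU = 127.3° ✓; |PU| = 15.20 ✓; ∠(PU, UT) = 90.00° ✓; |UT| = 29.60 ✗.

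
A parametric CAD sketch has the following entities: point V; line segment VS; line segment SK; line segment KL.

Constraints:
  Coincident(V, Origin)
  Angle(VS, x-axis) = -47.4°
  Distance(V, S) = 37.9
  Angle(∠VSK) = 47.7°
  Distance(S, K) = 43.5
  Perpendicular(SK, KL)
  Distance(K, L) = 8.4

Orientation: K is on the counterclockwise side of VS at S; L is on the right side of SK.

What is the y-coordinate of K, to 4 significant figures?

15.43

V is at the origin; VS runs at -47.4° with length 37.9, so S = 37.9·(cos -47.4°, sin -47.4°) = (25.65, -27.90). ∠VSK = 47.7°, so SK runs at -47.4° + (180° − 47.7°) = 84.90° from the x-axis; with |SK| = 43.5, K = S + 43.5·(cos 84.90°, sin 84.90°) = (29.52, 15.43). So K.y = 15.43.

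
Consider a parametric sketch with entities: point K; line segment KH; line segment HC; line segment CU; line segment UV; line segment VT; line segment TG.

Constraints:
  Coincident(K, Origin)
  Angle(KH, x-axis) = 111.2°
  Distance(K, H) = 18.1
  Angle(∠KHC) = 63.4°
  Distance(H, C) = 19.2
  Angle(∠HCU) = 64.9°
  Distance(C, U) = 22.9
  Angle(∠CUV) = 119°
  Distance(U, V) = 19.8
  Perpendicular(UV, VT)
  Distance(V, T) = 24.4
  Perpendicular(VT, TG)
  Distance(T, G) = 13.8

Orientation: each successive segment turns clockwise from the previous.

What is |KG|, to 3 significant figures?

20.4

K is at the origin; KH runs at 111.2° with length 18.1, so H = (-6.55, 16.9). ∠KHC = 63.4° gives HC at -5.40° from the x-axis; with |HC| = 19.2, C = (12.6, 15.1). ∠HCU = 64.9° gives CU at -120° from the x-axis; with |CU| = 22.9, U = (0.947, -4.66). ∠CUV = 119.0° gives UV at 178° from the x-axis; with |UV| = 19.8, V = (-18.8, -4.14). UV is perpendicular to VT, so VT runs at 88.5°; with |VT| = 24.4, T = (-18.2, 20.2). VT is perpendicular to TG, so TG runs at -1.50°; with |TG| = 13.8, G = (-4.41, 19.9). Then |KG| = |G − K| = 20.4.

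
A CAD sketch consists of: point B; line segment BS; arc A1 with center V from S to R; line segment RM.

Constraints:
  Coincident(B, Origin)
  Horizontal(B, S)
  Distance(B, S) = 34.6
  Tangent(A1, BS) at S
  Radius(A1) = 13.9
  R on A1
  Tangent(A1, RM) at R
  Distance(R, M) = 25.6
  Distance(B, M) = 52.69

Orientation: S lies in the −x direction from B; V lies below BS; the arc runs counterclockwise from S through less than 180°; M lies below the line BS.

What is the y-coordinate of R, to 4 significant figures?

-22.08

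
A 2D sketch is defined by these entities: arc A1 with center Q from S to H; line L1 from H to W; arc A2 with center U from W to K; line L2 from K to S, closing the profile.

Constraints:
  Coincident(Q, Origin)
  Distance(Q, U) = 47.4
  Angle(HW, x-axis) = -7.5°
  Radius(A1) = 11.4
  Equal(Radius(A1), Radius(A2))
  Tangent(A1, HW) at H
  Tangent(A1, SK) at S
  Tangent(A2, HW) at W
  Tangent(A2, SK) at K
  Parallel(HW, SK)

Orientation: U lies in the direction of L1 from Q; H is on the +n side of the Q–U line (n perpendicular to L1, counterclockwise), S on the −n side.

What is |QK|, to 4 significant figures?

48.75

The slot axis is L1's direction at -7.5°, so u = (cos -7.5°, sin -7.5°) = (0.9914, -0.1305) and n = (−sin -7.5°, cos -7.5°) = (0.1305, 0.9914). Q is at the origin and U lies 47.4 along u from Q, so U = 47.4·u = (46.99, -6.187). Tangency of A1 to both parallel lines with radius 11.4 puts H and S at Q ± 11.4·n: H = (1.488, 11.30), S = (-1.488, -11.30). Equal radii place W and K the same way about U: W = U + 11.4·n = (48.48, 5.116), K = U − 11.4·n = (45.51, -17.49). Then |QK| = |K − Q| = 48.75.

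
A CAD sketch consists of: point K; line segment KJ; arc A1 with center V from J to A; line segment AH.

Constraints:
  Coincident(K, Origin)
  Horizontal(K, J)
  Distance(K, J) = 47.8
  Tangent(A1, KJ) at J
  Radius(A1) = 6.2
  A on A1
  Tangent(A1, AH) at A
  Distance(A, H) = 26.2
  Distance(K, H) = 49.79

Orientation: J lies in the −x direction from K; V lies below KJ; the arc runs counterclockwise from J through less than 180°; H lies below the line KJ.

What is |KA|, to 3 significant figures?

53.8

K is at the origin; KJ is horizontal with |KJ| = 47.8 and J on the −x side, so J = (-47.8, 0.00). A1 meets KJ tangentially, so VJ is at right angles to KJ, so V = J + (0, -6.2) = (-47.8, -6.20). Since VA ⟂ AH (tangency), |VH| = √(6.2² + 26.2²) = 26.9 regardless of where A sits on A1. So H lies on both circle(K, 49.79) and circle(V, 26.9); the below-KJ intersection is H = (-38.6, -31.5). A is the foot of the tangent from H: A = (-53.0, -9.61).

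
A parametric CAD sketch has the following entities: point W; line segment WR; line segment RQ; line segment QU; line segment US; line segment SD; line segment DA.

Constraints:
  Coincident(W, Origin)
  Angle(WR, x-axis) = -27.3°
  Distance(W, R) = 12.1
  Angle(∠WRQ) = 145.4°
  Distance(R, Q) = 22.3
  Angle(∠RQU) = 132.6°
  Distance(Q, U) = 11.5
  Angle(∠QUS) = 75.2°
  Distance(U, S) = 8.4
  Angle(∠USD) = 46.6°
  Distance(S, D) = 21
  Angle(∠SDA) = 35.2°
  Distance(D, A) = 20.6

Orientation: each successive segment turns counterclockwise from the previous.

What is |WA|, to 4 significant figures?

45.41

W is at the origin; WR runs at -27.3° with length 12.1, so R = (10.75, -5.550). ∠WRQ = 145.4° gives RQ at 7.300° from the x-axis; with |RQ| = 22.3, Q = (32.87, -2.716). ∠RQU = 132.6° gives QU at 54.70° from the x-axis; with |QU| = 11.5, U = (39.52, 6.669). ∠QUS = 75.2° gives US at 159.5° from the x-axis; with |US| = 8.4, S = (31.65, 9.611). ∠USD = 46.6° gives SD at -67.10° from the x-axis; with |SD| = 21.0, D = (39.82, -9.734). ∠SDA = 35.2° gives DA at 77.70° from the x-axis; with |DA| = 20.6, A = (44.21, 10.39). Then |WA| = |A − W| = 45.41.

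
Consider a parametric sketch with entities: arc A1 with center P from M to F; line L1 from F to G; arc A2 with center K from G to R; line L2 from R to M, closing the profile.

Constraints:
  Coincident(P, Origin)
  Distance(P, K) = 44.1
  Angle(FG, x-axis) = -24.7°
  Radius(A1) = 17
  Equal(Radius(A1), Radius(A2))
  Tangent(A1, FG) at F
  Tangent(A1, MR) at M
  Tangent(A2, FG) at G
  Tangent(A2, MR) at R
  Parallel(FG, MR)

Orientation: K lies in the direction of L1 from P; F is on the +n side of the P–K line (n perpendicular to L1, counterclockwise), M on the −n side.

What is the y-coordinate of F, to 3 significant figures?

15.4

P is at the origin and K lies 44.1 along u from P, so K = 44.1·u = (40.1, -18.4). Tangency of A1 to both parallel lines with radius 17.0 puts F and M at P ± 17.0·n: F = (7.10, 15.4), M = (-7.10, -15.4). So F.y = 15.4.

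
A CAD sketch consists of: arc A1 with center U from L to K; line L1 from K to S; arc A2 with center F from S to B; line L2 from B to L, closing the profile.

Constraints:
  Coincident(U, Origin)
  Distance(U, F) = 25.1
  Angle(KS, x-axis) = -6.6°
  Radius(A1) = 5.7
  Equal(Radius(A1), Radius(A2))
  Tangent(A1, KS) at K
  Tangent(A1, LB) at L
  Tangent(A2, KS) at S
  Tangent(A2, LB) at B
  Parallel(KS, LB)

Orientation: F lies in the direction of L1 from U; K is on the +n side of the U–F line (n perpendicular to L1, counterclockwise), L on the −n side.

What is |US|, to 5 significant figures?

25.739

Tangency of A1 to both parallel lines with radius 5.7 puts K and L at U ± 5.7·n: K = (0.65514, 5.6622), L = (-0.65514, -5.6622). Equal radii place S and B the same way about F: S = F + 5.7·n = (25.589, 2.7773), B = F − 5.7·n = (24.279, -8.5471). Then |US| = |S − U| = 25.739.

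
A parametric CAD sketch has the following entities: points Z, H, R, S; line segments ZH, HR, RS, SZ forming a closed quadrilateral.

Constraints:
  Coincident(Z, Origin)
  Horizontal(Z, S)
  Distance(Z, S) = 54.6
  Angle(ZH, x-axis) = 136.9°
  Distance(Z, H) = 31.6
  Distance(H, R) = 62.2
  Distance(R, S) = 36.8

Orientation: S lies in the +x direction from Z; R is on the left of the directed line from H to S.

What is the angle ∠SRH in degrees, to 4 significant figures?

106.2°

Z is at the origin; Z and S share the same y with |ZS| = 54.6 and S in +x, so S = (54.6, 0). ZH runs at 136.9° with |ZH| = 31.6, so H = (-23.07, 21.59). R is determined by |HR| = 62.2 and |RS| = 36.8 together: it lies at the intersection of circle(H, 62.2) and circle(S, 36.8). With |HS| = 80.62, the foot of the radical line on HS is 55.90 from H and the perpendicular offset is √(62.2² − 55.90²) = 27.27. Taking the left-of-HS solution: R = (38.09, 32.89).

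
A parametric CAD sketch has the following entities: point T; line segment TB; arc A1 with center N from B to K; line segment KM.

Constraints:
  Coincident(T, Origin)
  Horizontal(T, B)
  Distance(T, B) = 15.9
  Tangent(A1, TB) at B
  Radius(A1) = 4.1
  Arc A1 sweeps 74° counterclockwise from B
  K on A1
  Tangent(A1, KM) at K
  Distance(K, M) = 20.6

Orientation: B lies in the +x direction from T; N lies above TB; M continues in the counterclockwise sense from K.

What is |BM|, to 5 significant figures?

24.720

On A1, B sits at bearing -90° from N; a 74° counterclockwise sweep puts K at bearing -16°, so K = N + 4.1·(cos -16°, sin -16°) = (19.841, 2.9699). Tangency of A1 to KM means the radius NK is perpendicular to KM, so KM runs along (−sin -16°, cos -16°); with |KM| = 20.6, M = (25.519, 22.772). Then |BM| = |M − B| = 24.720.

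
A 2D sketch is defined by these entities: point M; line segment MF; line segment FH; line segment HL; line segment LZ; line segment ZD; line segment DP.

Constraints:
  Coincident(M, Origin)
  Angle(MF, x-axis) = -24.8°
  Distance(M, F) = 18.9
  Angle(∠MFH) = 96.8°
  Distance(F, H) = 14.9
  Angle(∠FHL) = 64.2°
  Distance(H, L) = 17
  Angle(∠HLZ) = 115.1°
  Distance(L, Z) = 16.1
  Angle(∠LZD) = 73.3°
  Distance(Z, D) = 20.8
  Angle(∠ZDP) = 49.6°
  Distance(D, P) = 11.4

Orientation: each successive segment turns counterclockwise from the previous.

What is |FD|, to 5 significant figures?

5.3024

M is at the origin; MF runs at -24.8° with length 18.9, so F = (17.157, -7.9276). ∠MFH = 96.8° gives FH at 58.400° from the x-axis; with |FH| = 14.9, H = (24.964, 4.7631). ∠FHL = 64.2° gives HL at 174.20° from the x-axis; with |HL| = 17.0, L = (8.0514, 6.4810). ∠HLZ = 115.1° gives LZ at -120.90° from the x-axis; with |LZ| = 16.1, Z = (-0.21660, -7.3338). ∠LZD = 73.3° gives ZD at -14.200° from the x-axis; with |ZD| = 20.8, D = (19.948, -12.436). Then |FD| = |D − F| = 5.3024.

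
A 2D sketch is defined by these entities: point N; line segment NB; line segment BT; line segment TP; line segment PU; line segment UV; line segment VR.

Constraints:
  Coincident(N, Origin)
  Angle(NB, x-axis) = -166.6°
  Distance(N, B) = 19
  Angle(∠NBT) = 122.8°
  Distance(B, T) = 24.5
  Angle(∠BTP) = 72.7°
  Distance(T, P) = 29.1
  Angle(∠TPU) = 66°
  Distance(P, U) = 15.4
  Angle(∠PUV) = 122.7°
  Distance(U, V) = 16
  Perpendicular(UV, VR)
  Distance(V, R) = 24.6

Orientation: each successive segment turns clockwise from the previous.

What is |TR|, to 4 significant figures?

8.495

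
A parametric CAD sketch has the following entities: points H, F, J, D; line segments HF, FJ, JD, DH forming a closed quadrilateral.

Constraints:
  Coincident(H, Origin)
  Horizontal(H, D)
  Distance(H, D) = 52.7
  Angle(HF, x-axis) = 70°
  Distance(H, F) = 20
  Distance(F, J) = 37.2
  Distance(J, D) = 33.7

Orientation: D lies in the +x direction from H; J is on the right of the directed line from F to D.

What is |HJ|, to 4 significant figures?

27.01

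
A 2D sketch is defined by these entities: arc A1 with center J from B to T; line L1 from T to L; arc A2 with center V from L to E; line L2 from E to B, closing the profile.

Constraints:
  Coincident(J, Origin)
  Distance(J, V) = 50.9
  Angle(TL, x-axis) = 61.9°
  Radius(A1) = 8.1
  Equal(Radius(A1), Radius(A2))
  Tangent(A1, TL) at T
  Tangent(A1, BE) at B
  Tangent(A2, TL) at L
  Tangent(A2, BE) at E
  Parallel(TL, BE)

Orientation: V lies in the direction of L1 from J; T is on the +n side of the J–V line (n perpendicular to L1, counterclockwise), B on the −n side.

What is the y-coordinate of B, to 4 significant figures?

-3.815

The slot axis is L1's direction at 61.9°, so u = (cos 61.9°, sin 61.9°) = (0.4710, 0.8821) and n = (−sin 61.9°, cos 61.9°) = (-0.8821, 0.4710). J is at the origin and V lies 50.9 along u from J, so V = 50.9·u = (23.97, 44.90). Tangency of A1 to both parallel lines with radius 8.1 puts T and B at J ± 8.1·n: T = (-7.145, 3.815), B = (7.145, -3.815). So B.y = -3.815.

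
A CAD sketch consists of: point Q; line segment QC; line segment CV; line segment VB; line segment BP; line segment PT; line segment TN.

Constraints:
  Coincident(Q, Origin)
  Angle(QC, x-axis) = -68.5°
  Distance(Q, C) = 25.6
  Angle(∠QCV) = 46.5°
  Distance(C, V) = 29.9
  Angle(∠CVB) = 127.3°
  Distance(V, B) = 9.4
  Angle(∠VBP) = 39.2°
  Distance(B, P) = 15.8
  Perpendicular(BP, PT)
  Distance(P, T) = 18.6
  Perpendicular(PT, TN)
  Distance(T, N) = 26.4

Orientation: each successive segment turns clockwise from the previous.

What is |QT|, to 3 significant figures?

33.6

Q is at the origin; QC runs at -68.5° with length 25.6, so C = (9.38, -23.8). ∠QCV = 46.5° gives CV at 158° from the x-axis; with |CV| = 29.9, V = (-18.3, -12.6). ∠CVB = 127.3° gives VB at 105° from the x-axis; with |VB| = 9.4, B = (-20.8, -3.55). ∠VBP = 39.2° gives BP at -35.5° from the x-axis; with |BP| = 15.8, P = (-7.96, -12.7). BP is perpendicular to PT, so PT runs at -126°; with |PT| = 18.6, T = (-18.8, -27.9). Then |QT| = |T − Q| = 33.6.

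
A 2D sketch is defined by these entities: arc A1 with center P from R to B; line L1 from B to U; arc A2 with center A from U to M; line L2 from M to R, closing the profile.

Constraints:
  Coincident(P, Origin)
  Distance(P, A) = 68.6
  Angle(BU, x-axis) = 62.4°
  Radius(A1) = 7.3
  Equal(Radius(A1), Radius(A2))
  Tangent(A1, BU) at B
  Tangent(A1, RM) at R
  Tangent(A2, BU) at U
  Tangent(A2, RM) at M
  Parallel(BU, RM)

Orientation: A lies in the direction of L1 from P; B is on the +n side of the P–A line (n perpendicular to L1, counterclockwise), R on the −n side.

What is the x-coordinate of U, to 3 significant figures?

25.3

The slot axis is L1's direction at 62.4°, so u = (cos 62.4°, sin 62.4°) = (0.463, 0.886) and n = (−sin 62.4°, cos 62.4°) = (-0.886, 0.463). P is at the origin and A lies 68.6 along u from P, so A = 68.6·u = (31.8, 60.8). Tangency of A1 to both parallel lines with radius 7.3 puts B and R at P ± 7.3·n: B = (-6.47, 3.38), R = (6.47, -3.38). Equal radii place U and M the same way about A: U = A + 7.3·n = (25.3, 64.2), M = A − 7.3·n = (38.3, 57.4). So U.x = 25.3.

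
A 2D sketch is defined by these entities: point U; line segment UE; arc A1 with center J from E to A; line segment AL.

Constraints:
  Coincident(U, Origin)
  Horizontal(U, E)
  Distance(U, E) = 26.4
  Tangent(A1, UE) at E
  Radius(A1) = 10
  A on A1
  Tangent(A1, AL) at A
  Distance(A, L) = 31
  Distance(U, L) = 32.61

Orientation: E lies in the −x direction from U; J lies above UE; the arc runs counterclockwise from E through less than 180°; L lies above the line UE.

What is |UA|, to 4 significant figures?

18.37

U is at the origin; U and E share the same y with |UE| = 26.4 and E on the −x side, so E = (-26.40, 0.000). The tangent condition forces JE to be normal to UE, so J = E + (0, 10) = (-26.40, 10.00). Since JA ⟂ AL (tangency), |JL| = √(10.0² + 31.0²) = 32.57 regardless of where A sits on A1. So L lies on both circle(U, 32.61) and circle(J, 32.57); the above-UE intersection is L = (-2.834, 32.49). A is the foot of the tangent from L: A = (-17.61, 5.234).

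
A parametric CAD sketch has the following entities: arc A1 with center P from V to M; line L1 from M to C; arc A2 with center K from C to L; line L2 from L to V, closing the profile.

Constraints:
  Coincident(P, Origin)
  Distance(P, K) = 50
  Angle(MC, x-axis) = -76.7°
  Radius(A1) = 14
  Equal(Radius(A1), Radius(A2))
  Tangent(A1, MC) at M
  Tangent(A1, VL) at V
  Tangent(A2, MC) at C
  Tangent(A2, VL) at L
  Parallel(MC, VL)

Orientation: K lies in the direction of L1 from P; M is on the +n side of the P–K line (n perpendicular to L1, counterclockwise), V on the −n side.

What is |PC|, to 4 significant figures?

51.92

Tangency of A1 to both parallel lines with radius 14.0 puts M and V at P ± 14.0·n: M = (13.62, 3.221), V = (-13.62, -3.221). Equal radii place C and L the same way about K: C = K + 14.0·n = (25.13, -45.44), L = K − 14.0·n = (-2.122, -51.88). Then |PC| = |C − P| = 51.92.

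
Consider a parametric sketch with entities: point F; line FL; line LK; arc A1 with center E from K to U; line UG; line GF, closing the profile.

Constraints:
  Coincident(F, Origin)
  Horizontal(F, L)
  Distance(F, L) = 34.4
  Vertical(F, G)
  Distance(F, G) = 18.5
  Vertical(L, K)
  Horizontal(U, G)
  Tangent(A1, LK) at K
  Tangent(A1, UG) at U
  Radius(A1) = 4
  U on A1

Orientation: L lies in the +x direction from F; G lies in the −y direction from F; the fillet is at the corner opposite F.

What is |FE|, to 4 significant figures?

33.68

F is at the origin; FL is horizontal with |FL| = 34.4 and L on the +x side, so L = (34.40, 0.000). F and G share the same x with |FG| = 18.5 and G on the −y side, so G = (0.000, -18.50). The virtual corner opposite F is at (34.40, -18.50). Tangency of A1 to LK means the radius EK is perpendicular to LK and since A1 is tangent to UG there, EU ⟂ UG, with radius 4.0, so the center E sits 4.0 in from both sides at E = (30.40, -14.50). Then |FE| = |E − F| = 33.68.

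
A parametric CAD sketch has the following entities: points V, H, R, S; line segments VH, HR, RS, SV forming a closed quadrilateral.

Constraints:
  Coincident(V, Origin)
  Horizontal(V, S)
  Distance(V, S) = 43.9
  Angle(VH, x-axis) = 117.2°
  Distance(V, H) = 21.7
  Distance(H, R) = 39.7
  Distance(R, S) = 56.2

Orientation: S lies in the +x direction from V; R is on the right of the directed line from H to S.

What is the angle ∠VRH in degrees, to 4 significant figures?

24.67°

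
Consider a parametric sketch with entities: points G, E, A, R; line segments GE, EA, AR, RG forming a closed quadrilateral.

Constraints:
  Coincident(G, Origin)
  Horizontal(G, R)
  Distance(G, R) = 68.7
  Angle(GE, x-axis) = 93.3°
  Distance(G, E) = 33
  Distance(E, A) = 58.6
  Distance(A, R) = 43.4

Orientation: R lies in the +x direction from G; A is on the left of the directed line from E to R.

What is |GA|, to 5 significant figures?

69.770

Checks: GE at 93.30° ✓; |EA| = 58.60 ✓; |AR| = 43.40 ✓.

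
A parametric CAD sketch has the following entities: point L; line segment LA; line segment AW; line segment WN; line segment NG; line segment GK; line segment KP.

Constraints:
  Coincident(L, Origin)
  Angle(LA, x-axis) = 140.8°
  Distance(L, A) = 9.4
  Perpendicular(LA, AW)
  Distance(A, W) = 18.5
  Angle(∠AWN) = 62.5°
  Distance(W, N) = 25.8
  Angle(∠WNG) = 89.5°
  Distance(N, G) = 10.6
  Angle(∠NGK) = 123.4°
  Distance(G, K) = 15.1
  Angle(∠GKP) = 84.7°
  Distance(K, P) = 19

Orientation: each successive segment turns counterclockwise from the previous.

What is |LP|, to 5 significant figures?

16.194

∠NGK = 123.4° gives GK at 135.40° from the x-axis; with |GK| = 15.1, K = (-2.4058, 7.3733). ∠GKP = 84.7° gives KP at -129.30° from the x-axis; with |KP| = 19.0, P = (-14.440, -7.3296). Then |LP| = |P − L| = 16.194.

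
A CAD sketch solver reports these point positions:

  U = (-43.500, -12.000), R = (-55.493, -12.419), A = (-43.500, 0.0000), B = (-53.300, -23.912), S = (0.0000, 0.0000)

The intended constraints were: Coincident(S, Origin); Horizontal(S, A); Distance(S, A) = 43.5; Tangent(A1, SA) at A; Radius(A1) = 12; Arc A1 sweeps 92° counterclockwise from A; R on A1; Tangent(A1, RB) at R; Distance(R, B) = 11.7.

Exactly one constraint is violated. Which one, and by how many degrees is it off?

Tangent(A1, RB) at R — off by 8.80°.

S = (0.00, 0.00) ✓; S.y = 0.00, A.y = 0.00 ✓; |SA| = 43.50 ✓; ∠(UA, AS) = 90.00° ✓; |UA| = 12.00 ✓; bearing(U→R) − bearing(U→A) = 92.00° ✓; |UR| = 12.00 ✓; ∠(UR, RB) = 81.20° ✗; |RB| = 11.70 ✓.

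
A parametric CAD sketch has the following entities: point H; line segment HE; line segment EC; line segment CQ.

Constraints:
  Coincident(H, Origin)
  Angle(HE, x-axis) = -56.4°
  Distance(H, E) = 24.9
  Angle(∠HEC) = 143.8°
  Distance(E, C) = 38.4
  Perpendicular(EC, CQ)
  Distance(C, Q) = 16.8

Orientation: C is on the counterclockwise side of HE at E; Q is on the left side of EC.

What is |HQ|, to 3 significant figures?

58.5

H is at the origin; HE runs at -56.4° with length 24.9, so E = 24.9·(cos -56.4°, sin -56.4°) = (13.8, -20.7). ∠HEC = 143.8°, so EC runs at -56.4° + (180° − 143.8°) = -20.2° from the x-axis; with |EC| = 38.4, C = E + 38.4·(cos -20.2°, sin -20.2°) = (49.8, -34.0). EC is perpendicular to CQ; with |CQ| = 16.8 on the left of EC, Q = C + 16.8·(0.345, 0.938) = (55.6, -18.2). Then |HQ| = |Q − H| = 58.5.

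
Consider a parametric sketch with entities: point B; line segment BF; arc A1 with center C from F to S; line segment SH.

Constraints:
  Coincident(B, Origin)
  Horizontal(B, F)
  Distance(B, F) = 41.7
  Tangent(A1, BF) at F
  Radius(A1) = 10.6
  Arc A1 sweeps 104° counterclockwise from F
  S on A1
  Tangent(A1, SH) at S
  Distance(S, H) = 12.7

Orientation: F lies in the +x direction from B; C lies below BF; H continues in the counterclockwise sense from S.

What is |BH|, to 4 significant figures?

42.88

B is at the origin; BF is horizontal with |BF| = 41.7 and F on the +x side, so F = (41.70, 0.000). Since A1 is tangent to BF there, CF ⟂ BF, so C = F + (0, -10.6) = (41.70, -10.60). On A1, F sits at bearing 90° from C; a 104° counterclockwise sweep puts S at bearing 194°, so S = C + 10.6·(cos 194°, sin 194°) = (31.41, -13.16). Since A1 is tangent to SH there, CS ⟂ SH, so SH runs along (−sin 194°, cos 194°); with |SH| = 12.7, H = (34.49, -25.49). Then |BH| = |H − B| = 42.88.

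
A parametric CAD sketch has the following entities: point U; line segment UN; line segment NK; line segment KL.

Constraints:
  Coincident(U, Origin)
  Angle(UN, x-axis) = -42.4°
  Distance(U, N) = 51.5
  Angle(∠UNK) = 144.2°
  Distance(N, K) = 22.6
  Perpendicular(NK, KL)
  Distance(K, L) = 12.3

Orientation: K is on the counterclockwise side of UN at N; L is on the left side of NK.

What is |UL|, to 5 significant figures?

66.792

U is at the origin; UN runs at -42.4° with length 51.5, so N = 51.5·(cos -42.4°, sin -42.4°) = (38.030, -34.727). ∠UNK = 144.2°, so NK runs at -42.4° + (180° − 144.2°) = -6.6000° from the x-axis; with |NK| = 22.6, K = N + 22.6·(cos -6.6000°, sin -6.6000°) = (60.481, -37.324). NK ⟂ KL; with |KL| = 12.3 on the left of NK, L = K + 12.3·(0.11494, 0.99337) = (61.894, -25.106). Then |UL| = |L − U| = 66.792.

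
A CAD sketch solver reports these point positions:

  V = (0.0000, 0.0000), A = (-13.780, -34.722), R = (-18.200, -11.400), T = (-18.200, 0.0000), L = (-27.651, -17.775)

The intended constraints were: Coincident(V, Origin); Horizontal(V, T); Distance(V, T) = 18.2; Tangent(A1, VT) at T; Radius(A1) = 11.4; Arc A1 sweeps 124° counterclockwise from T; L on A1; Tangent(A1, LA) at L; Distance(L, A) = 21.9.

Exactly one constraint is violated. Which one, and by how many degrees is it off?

Tangent(A1, LA) at L — off by 5.30°.

V = (0.00, 0.00) ✓; V.y = 0.00, T.y = 0.00 ✓; |VT| = 18.20 ✓; ∠(RT, TV) = 90.00° ✓; |RT| = 11.40 ✓; bearing(R→L) − bearing(R→T) = 124.0° ✓; |RL| = 11.40 ✓; ∠(RL, LA) = 84.70° ✗; |LA| = 21.90 ✓.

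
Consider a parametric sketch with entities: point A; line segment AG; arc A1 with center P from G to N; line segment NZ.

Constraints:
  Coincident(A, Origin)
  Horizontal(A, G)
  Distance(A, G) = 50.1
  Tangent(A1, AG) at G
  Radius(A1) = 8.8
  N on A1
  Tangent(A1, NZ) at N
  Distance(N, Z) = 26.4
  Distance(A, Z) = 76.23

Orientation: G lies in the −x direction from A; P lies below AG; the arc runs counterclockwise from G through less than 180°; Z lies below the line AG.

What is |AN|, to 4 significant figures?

57.76

Checks: |PN| = 8.800 ✓; ∠(PN, NZ) = 90.00° ✓; |NZ| = 26.40 ✓; |AZ| = 76.23 ✓.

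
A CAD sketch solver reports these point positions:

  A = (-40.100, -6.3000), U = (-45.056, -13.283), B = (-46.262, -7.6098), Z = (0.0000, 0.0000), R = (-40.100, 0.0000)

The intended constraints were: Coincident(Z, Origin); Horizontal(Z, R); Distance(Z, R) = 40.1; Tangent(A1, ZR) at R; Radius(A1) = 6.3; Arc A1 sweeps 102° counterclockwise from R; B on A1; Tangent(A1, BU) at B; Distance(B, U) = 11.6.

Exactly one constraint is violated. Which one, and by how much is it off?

Distance(B, U) = 11.6 — off by 5.80.

Z = (0.00, 0.00) ✓; Z.y = 0.00, R.y = 0.00 ✓; |ZR| = 40.10 ✓; ∠(AR, RZ) = 90.00° ✓; |AR| = 6.300 ✓; bearing(A→B) − bearing(A→R) = 102.0° ✓; |AB| = 6.300 ✓; ∠(AB, BU) = 90.00° ✓; |BU| = 5.800 ✗.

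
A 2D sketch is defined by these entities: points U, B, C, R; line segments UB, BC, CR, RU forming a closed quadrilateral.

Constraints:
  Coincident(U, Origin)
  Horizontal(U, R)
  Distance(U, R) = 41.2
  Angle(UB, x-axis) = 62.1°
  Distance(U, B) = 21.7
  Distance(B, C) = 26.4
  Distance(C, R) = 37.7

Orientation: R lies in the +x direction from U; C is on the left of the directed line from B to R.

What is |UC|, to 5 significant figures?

47.211

Checks: U = (0.00, 0.00) ✓; |BC| = 26.40 ✓; |CR| = 37.70 ✓.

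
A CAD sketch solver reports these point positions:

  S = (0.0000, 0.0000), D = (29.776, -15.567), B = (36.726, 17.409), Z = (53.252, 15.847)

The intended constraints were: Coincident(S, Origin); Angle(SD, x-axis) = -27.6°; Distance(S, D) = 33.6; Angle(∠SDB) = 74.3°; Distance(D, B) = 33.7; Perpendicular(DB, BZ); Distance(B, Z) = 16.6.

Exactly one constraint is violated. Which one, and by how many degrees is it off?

Perpendicular(DB, BZ) — off by 6.50°.

S = (0.00, 0.00) ✓; SD at -27.60° ✓; |SD| = 33.60 ✓; ∠SDB = 74.30° ✓; |DB| = 33.70 ✓; ∠(DB, BZ) = 83.50° ✗; |BZ| = 16.60 ✓.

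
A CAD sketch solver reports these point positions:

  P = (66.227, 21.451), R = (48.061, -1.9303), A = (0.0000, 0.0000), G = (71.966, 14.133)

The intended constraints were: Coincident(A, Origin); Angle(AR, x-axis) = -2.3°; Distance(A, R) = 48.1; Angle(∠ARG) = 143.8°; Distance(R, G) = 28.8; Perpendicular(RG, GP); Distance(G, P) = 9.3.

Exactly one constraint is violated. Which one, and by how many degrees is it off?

Perpendicular(RG, GP) — off by 4.20°.

A = (0.00, 0.00) ✓; AR at -2.300° ✓; |AR| = 48.10 ✓; ∠ARG = 143.8° ✓; |RG| = 28.80 ✓; ∠(RG, GP) = 94.20° ✗; |GP| = 9.300 ✓.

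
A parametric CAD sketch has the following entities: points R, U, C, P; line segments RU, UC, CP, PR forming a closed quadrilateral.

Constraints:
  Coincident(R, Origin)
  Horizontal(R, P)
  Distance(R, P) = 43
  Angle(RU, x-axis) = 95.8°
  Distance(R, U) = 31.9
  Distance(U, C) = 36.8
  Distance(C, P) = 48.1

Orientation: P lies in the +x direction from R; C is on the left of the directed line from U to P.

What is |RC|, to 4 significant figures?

55.57

Checks: R = (0.00, 0.00) ✓; |UC| = 36.80 ✓; |CP| = 48.10 ✓.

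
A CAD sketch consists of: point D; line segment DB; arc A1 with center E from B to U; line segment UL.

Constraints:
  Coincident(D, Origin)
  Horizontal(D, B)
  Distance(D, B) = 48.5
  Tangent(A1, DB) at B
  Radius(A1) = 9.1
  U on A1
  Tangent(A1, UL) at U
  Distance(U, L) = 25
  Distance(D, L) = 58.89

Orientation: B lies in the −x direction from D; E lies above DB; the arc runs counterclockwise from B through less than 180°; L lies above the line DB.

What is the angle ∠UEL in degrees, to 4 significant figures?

70.00°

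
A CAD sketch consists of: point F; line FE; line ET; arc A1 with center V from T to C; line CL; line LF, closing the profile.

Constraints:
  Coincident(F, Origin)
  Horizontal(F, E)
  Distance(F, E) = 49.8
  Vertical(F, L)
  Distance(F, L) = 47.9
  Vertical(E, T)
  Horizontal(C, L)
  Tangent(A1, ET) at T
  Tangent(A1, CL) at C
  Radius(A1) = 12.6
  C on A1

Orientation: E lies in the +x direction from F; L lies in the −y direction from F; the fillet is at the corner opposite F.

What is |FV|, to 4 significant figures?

51.28

F is at the origin; F and E share the same y with |FE| = 49.8 and E on the +x side, so E = (49.80, 0.000). FL is vertical with |FL| = 47.9 and L on the −y side, so L = (0.000, -47.90). The virtual corner opposite F is at (49.80, -47.90). Since A1 is tangent to ET there, VT ⟂ ET and A1 meets CL tangentially, so VC is at right angles to CL, with radius 12.6, so the center V sits 12.6 in from both sides at V = (37.20, -35.30). Then |FV| = |V − F| = 51.28.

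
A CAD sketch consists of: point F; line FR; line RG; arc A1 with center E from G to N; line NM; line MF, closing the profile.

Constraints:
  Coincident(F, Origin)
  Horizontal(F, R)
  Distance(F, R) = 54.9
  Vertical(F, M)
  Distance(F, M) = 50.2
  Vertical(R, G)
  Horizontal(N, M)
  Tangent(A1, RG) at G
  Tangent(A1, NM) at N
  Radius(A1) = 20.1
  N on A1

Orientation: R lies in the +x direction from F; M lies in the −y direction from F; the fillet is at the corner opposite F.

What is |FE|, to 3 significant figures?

46.0

F is at the origin; F and R share the same y with |FR| = 54.9 and R on the +x side, so R = (54.9, 0.00). F and M share the same x with |FM| = 50.2 and M on the −y side, so M = (0.00, -50.2). The virtual corner opposite F is at (54.9, -50.2). Tangency of A1 to RG means the radius EG is perpendicular to RG and since A1 is tangent to NM there, EN ⟂ NM, with radius 20.1, so the center E sits 20.1 in from both sides at E = (34.8, -30.1). Then |FE| = |E − F| = 46.0.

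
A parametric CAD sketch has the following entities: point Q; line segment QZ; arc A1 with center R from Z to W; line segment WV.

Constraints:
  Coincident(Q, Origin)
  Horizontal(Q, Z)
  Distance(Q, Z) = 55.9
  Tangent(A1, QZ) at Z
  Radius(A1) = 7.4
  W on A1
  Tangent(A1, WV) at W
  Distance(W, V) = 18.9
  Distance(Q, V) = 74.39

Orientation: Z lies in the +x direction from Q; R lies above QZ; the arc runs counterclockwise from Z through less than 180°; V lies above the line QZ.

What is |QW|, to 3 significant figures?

62.5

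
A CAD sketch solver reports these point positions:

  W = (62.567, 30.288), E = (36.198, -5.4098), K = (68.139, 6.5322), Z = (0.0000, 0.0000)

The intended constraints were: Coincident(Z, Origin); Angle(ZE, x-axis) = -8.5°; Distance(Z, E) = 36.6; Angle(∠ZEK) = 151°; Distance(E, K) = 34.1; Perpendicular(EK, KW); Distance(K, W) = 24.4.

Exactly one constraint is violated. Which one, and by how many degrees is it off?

Perpendicular(EK, KW) — off by 7.30°.

Z = (0.00, 0.00) ✓; ZE at -8.500° ✓; |ZE| = 36.60 ✓; ∠ZEK = 151.0° ✓; |EK| = 34.10 ✓; ∠(EK, KW) = 82.70° ✗; |KW| = 24.40 ✓.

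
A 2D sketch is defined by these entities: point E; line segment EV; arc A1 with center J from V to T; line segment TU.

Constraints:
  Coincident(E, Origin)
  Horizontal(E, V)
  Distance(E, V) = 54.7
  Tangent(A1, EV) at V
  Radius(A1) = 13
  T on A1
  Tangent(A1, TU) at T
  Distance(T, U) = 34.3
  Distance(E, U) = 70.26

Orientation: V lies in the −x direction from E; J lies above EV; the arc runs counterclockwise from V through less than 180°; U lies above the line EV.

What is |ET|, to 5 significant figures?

44.996

Checks: ∠(JV, VE) = 90.00° ✓; |JT| = 13.00 ✓; ∠(JT, TU) = 90.00° ✓; |TU| = 34.30 ✓; |EU| = 70.26 ✓.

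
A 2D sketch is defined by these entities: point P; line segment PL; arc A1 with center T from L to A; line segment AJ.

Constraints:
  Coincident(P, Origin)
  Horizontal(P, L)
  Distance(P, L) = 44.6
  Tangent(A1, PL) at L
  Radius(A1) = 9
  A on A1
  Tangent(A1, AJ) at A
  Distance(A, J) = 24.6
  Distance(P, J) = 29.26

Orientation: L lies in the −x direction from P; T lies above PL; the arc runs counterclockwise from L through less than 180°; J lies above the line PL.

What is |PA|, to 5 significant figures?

38.242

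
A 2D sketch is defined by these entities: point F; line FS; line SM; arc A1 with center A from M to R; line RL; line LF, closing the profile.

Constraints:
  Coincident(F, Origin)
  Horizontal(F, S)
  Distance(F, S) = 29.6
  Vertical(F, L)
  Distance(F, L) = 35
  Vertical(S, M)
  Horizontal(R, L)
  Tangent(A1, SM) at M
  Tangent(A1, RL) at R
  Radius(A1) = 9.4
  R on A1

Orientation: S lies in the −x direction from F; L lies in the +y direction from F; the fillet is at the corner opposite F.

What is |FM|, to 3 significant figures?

39.1

The virtual corner opposite F is at (-29.6, 35.0). A1 meets SM tangentially, so AM is at right angles to SM and since A1 is tangent to RL there, AR ⟂ RL, with radius 9.4, so the center A sits 9.4 in from both sides at A = (-20.2, 25.6). That places the tangent points at M = (-29.6, 25.6) on SM and R = (-20.2, 35.0) on RL. Then |FM| = |M − F| = 39.1.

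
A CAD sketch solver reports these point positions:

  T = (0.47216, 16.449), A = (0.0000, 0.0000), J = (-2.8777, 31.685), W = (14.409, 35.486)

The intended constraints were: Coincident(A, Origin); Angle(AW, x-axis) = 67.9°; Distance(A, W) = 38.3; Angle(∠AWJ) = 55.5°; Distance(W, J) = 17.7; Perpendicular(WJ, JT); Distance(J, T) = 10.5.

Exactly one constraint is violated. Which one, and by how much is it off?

Distance(J, T) = 10.5 — off by 5.10.

A = (0.00, 0.00) ✓; AW at 67.90° ✓; |AW| = 38.30 ✓; ∠AWJ = 55.50° ✓; |WJ| = 17.70 ✓; ∠(WJ, JT) = 90.00° ✓; |JT| = 15.60 ✗.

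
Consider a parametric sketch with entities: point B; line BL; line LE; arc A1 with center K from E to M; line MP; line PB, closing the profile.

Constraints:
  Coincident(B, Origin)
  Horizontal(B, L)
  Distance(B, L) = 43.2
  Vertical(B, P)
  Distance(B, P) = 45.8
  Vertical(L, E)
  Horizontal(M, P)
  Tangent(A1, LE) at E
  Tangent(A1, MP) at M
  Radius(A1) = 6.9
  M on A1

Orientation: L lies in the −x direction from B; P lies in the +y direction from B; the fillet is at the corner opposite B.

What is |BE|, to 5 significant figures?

58.133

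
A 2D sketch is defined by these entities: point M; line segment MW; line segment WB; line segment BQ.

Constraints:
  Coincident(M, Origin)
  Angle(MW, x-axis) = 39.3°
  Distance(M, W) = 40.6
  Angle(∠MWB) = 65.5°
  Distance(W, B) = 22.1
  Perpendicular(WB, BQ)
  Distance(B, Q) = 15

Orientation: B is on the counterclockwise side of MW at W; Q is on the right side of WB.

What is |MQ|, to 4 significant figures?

52.21

M is at the origin; MW runs at 39.3° with length 40.6, so W = 40.6·(cos 39.3°, sin 39.3°) = (31.42, 25.72). ∠MWB = 65.5°, so WB runs at 39.3° + (180° − 65.5°) = 153.8° from the x-axis; with |WB| = 22.1, B = W + 22.1·(cos 153.8°, sin 153.8°) = (11.59, 35.47). WB ⟂ BQ; with |BQ| = 15.0 on the right of WB, Q = B + 15.0·(0.4415, 0.8973) = (18.21, 48.93). Then |MQ| = |Q − M| = 52.21.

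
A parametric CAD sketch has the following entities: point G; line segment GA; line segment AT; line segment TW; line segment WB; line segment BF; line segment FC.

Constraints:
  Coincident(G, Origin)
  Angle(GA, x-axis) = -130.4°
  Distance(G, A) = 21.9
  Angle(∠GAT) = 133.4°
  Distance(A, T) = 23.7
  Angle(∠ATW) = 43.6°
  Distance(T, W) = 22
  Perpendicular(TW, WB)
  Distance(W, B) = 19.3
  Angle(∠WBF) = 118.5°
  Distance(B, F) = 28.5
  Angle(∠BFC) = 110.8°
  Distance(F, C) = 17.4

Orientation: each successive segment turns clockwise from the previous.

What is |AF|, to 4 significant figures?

26.12

G is at the origin; GA runs at -130.4° with length 21.9, so A = (-14.19, -16.68). ∠GAT = 133.4° gives AT at -177.0° from the x-axis; with |AT| = 23.7, T = (-37.86, -17.92). ∠ATW = 43.6° gives TW at 46.60° from the x-axis; with |TW| = 22.0, W = (-22.75, -1.933). TW is perpendicular to WB, so WB runs at -43.40°; with |WB| = 19.3, B = (-8.723, -15.19). ∠WBF = 118.5° gives BF at -104.9° from the x-axis; with |BF| = 28.5, F = (-16.05, -42.74). Then |AF| = |F − A| = 26.12.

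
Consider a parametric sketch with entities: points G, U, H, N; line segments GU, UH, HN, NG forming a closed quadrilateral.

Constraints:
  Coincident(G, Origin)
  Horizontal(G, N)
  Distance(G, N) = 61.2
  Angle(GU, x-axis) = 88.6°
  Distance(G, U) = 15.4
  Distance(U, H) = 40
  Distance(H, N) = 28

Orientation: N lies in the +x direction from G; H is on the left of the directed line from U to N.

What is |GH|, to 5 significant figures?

44.330

Checks: G.y = 0.00, N.y = 0.00 ✓; |UH| = 40.00 ✓; |HN| = 28.00 ✓.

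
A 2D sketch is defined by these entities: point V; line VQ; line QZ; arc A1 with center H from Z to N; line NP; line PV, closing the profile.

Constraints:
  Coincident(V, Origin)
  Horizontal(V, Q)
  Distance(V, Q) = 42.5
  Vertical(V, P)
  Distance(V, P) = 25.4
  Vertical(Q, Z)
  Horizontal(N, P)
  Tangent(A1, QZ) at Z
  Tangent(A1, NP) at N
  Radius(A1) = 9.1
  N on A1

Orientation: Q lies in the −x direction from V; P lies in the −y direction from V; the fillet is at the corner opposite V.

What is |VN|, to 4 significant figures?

41.96

The virtual corner opposite V is at (-42.50, -25.40). Since A1 is tangent to QZ there, HZ ⟂ QZ and tangency of A1 to NP means the radius HN is perpendicular to NP, with radius 9.1, so the center H sits 9.1 in from both sides at H = (-33.40, -16.30). That places the tangent points at Z = (-42.50, -16.30) on QZ and N = (-33.40, -25.40) on NP. Then |VN| = |N − V| = 41.96.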